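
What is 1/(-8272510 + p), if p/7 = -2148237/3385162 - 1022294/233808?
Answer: -197869489224/1636884263385578957 ≈ -1.2088e-7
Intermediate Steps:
p = -6935085146717/197869489224 (p = 7*(-2148237/3385162 - 1022294/233808) = 7*(-2148237*1/3385162 - 1022294*1/233808) = 7*(-2148237/3385162 - 511147/116904) = 7*(-990726449531/197869489224) = -6935085146717/197869489224 ≈ -35.049)
1/(-8272510 + p) = 1/(-8272510 - 6935085146717/197869489224) = 1/(-1636884263385578957/197869489224) = -197869489224/1636884263385578957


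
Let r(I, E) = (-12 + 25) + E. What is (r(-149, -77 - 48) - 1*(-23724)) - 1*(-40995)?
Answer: 64607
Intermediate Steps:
r(I, E) = 13 + E
(r(-149, -77 - 48) - 1*(-23724)) - 1*(-40995) = ((13 + (-77 - 48)) - 1*(-23724)) - 1*(-40995) = ((13 - 125) + 23724) + 40995 = (-112 + 23724) + 40995 = 23612 + 40995 = 64607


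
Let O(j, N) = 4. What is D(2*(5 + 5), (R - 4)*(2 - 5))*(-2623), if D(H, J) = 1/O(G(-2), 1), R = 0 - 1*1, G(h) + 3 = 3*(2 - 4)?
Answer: -2623/4 ≈ -655.75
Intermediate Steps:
G(h) = -9 (G(h) = -3 + 3*(2 - 4) = -3 + 3*(-2) = -3 - 6 = -9)
R = -1 (R = 0 - 1 = -1)
D(H, J) = 1/4
D(2*(5 + 5), (R - 4)*(2 - 5))*(-2623) = (1/4)*(-2623) = -2623/4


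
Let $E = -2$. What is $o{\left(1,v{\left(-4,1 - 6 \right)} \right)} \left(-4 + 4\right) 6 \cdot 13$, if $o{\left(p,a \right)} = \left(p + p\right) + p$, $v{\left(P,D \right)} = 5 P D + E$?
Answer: $0$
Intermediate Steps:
$v{\left(P,D \right)} = -2 + 5 D P$ ($v{\left(P,D \right)} = 5 P D - 2 = 5 D P - 2 = -2 + 5 D P$)
$o{\left(p,a \right)} = 3 p$ ($o{\left(p,a \right)} = 2 p + p = 3 p$)
$o{\left(1,v{\left(-4,1 - 6 \right)} \right)} \left(-4 + 4\right) 6 \cdot 13 = 3 \cdot 1 \left(-4 + 4\right) 6 \cdot 13 = 3 \cdot 0 \cdot 6 \cdot 13 = 3 \cdot 0 \cdot 13 = 0 \cdot 13 = 0$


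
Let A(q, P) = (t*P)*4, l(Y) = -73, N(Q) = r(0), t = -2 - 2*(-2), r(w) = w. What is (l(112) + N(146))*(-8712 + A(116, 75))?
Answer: 592176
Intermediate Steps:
t = 2 (t = -2 + 4 = 2)
N(Q) = 0
A(q, P) = 8*P (A(q, P) = (2*P)*4 = 8*P)
(l(112) + N(146))*(-8712 + A(116, 75)) = (-73 + 0)*(-8712 + 8*75) = -73*(-8712 + 600) = -73*(-8112) = 592176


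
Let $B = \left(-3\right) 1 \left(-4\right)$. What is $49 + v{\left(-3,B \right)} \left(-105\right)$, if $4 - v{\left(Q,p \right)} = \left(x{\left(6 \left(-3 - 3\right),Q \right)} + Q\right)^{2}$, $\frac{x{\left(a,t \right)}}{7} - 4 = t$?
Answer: $1309$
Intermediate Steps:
$B = 12$ ($B = \left(-3\right) \left(-4\right) = 12$)
$x{\left(a,t \right)} = 28 + 7 t$
$v{\left(Q,p \right)} = 4 - \left(28 + 8 Q\right)^{2}$ ($v{\left(Q,p \right)} = 4 - \left(\left(28 + 7 Q\right) + Q\right)^{2} = 4 - \left(28 + 8 Q\right)^{2}$)
$49 + v{\left(-3,B \right)} \left(-105\right) = 49 + \left(4 - 16 \left(7 + 2 \left(-3\right)\right)^{2}\right) \left(-105\right) = 49 + \left(4 - 16 \left(7 - 6\right)^{2}\right) \left(-105\right) = 49 + \left(4 - 16 \cdot 1^{2}\right) \left(-105\right) = 49 + \left(4 - 16\right) \left(-105\right) = 49 - -1260 = 49 + 1260 = 1309$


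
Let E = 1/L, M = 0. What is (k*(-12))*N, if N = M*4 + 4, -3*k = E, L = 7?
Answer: 16/7 ≈ 2.2857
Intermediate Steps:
E = ⅐ (E = 1/7 = ⅐ ≈ 0.14286)
k = -1/21 (k = -⅓*⅐ = -1/21 ≈ -0.047619)
N = 4 (N = 0*4 + 4 = 0 + 4 = 4)
(k*(-12))*N = -1/21*(-12)*4 = (4/7)*4 = 16/7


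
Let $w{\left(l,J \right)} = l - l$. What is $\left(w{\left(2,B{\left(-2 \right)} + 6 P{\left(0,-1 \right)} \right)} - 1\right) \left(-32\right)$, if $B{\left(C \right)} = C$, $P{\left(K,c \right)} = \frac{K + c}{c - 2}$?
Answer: $32$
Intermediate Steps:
$P{\left(K,c \right)} = \frac{K + c}{-2 + c}$
$w{\left(l,J \right)} = 0$
$\left(w{\left(2,B{\left(-2 \right)} + 6 P{\left(0,-1 \right)} \right)} - 1\right) \left(-32\right) = \left(0 - 1\right) \left(-32\right) = \left(-1\right) \left(-32\right) = 32$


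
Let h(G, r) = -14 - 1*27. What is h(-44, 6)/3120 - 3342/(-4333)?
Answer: 10249387/13518960 ≈ 0.75815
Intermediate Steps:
h(G, r) = -41 (h(G, r) = -14 - 27 = -41)
h(-44, 6)/3120 - 3342/(-4333) = -41/3120 - 3342/(-4333) = -41*1/3120 - 3342*(-1/4333) = -41/3120 + 3342/4333 = 10249387/13518960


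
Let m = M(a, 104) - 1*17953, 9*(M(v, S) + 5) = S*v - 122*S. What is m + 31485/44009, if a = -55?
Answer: -2640885635/132027 ≈ -20003.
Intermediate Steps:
M(v, S) = -5 - 122*S/9 + S*v/9 (M(v, S) = -5 + (S*v - 122*S)/9 = -5 + (-122*S + S*v)/9 = -5 + (-122*S/9 + S*v/9) = -5 - 122*S/9 + S*v/9)
m = -60010/3 (m = (-5 - 122/9*104 + (1/9)*104*(-55)) - 1*17953 = (-5 - 12688/9 - 5720/9) - 17953 = -6151/3 - 17953 = -60010/3 ≈ -20003.)
m + 31485/44009 = -60010/3 + 31485/44009 = -2640885635/132027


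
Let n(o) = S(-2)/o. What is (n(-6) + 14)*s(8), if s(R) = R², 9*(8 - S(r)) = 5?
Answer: 22048/27 ≈ 816.59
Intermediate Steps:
S(r) = 67/9 (S(r) = 8 - ⅑*5 = 8 - 5/9 = 67/9)
n(o) = 67/(9*o)
(n(-6) + 14)*s(8) = ((67/9)/(-6) + 14)*8² = ((67/9)*(-⅙) + 14)*64 = (-67/54 + 14)*64 = (689/54)*64 = 22048/27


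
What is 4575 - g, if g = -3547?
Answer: 8122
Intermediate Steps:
4575 - g = 4575 - 1*(-3547) = 4575 + 3547 = 8122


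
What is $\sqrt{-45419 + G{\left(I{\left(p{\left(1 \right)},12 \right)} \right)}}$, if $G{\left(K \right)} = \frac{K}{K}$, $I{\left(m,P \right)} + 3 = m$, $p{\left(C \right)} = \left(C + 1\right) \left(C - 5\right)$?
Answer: $i \sqrt{45418} \approx 213.11 i$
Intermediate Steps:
$p{\left(C \right)} = \left(1 + C\right) \left(-5 + C\right)$
$I{\left(m,P \right)} = -3 + m$
$G{\left(K \right)} = 1$
$\sqrt{-45419 + G{\left(I{\left(p{\left(1 \right)},12 \right)} \right)}} = \sqrt{-45419 + 1} = \sqrt{-45418} = i \sqrt{45418}$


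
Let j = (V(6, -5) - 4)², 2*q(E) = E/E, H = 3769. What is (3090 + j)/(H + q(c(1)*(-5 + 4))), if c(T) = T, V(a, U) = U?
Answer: 302/359 ≈ 0.84123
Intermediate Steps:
q(E) = ½ (q(E) = (E/E)/2 = (½)*1 = ½)
j = 81 (j = (-5 - 4)² = (-9)² = 81)
(3090 + j)/(H + q(c(1)*(-5 + 4))) = (3090 + 81)/(3769 + ½) = 3171/(7539/2) = 3171*(2/7539) = 302/359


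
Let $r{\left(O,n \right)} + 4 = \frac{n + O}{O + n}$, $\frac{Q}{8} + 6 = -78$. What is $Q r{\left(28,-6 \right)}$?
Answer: $2016$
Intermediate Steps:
$Q = -672$ ($Q = -48 + 8 \left(-78\right) = -48 - 624 = -672$)
$r{\left(O,n \right)} = -3$ ($r{\left(O,n \right)} = -4 + \frac{n + O}{O + n} = -4 + \frac{O + n}{O + n} = -4 + 1 = -3$)
$Q r{\left(28,-6 \right)} = \left(-672\right) \left(-3\right) = 2016$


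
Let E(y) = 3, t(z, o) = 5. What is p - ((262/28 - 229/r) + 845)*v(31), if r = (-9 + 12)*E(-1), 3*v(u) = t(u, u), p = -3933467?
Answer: -1487372741/378 ≈ -3.9348e+6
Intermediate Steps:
v(u) = 5/3 (v(u) = (1/3)*5 = 5/3)
r = 9 (r = (-9 + 12)*3 = 3*3 = 9)
p - ((262/28 - 229/r) + 845)*v(31) = -3933467 - ((262/28 - 229/9) + 845)*5/3 = -3933467 - ((262*(1/28) - 229*1/9) + 845)*5/3 = -3933467 - ((131/14 - 229/9) + 845)*5/3 = -3933467 - (-2027/126 + 845)*5/3 = -3933467 - 104443*5/(126*3) = -3933467 - 1*522215/378 = -3933467 - 522215/378 = -1487372741/378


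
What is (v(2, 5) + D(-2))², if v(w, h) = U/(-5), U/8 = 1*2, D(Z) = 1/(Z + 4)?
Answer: 729/100 ≈ 7.2900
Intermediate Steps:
D(Z) = 1/(4 + Z)
U = 16 (U = 8*(1*2) = 8*2 = 16)
v(w, h) = -16/5 (v(w, h) = 16/(-5) = 16*(-⅕) = -16/5)
(v(2, 5) + D(-2))² = (-16/5 + 1/(4 - 2))² = (-16/5 + 1/2)² = (-16/5 + ½)² = (-27/10)² = 729/100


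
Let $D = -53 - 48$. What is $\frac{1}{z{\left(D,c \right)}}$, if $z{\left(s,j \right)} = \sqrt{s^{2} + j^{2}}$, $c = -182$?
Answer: $\frac{\sqrt{1733}}{8665} \approx 0.0048043$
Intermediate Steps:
$D = -101$
$z{\left(s,j \right)} = \sqrt{j^{2} + s^{2}}$
$\frac{1}{z{\left(D,c \right)}} = \frac{1}{\sqrt{\left(-182\right)^{2} + \left(-101\right)^{2}}} = \frac{1}{\sqrt{33124 + 10201}} = \frac{1}{\sqrt{43325}} = \frac{1}{5 \sqrt{1733}} = \frac{\sqrt{1733}}{8665}$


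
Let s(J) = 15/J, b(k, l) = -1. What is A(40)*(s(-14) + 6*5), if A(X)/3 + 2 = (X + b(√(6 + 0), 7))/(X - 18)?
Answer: -6075/308 ≈ -19.724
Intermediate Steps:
A(X) = -6 + 3*(-1 + X)/(-18 + X) (A(X) = -6 + 3*((X - 1)/(X - 18)) = -6 + 3*((-1 + X)/(-18 + X)) = -6 + 3*(-1 + X)/(-18 + X))
A(40)*(s(-14) + 6*5) = (3*(35 - 1*40)/(-18 + 40))*(15/(-14) + 6*5) = (3*(35 - 40)/22)*(15*(-1/14) + 30) = (3*(1/22)*(-5))*(-15/14 + 30) = -15/22*405/14 = -6075/308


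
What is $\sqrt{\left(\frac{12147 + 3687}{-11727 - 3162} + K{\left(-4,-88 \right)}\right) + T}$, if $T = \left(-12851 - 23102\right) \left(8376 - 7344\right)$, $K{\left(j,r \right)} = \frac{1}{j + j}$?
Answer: $\frac{17 i \sqrt{1032593664786}}{2836} \approx 6091.3 i$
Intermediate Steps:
$K{\left(j,r \right)} = \frac{1}{2 j}$
$T = -37103496$ ($T = - 35953 \left(8376 - 7344\right) = \left(-35953\right) 1032 = -37103496$)
$\sqrt{\left(\frac{12147 + 3687}{-11727 - 3162} + K{\left(-4,-88 \right)}\right) + T} = \sqrt{\left(\frac{12147 + 3687}{-11727 - 3162} + \frac{1}{2 \left(-4\right)}\right) - 37103496} = \sqrt{\left(\frac{15834}{-14889} + \frac{1}{2} \left(- \frac{1}{4}\right)\right) - 37103496} = \sqrt{\left(15834 \left(- \frac{1}{14889}\right) - \frac{1}{8}\right) - 37103496} = \sqrt{\left(- \frac{754}{709} - \frac{1}{8}\right) - 37103496} = \sqrt{- \frac{6741}{5672} - 37103496} = \sqrt{- \frac{210451036053}{5672}} = \frac{17 i \sqrt{1032593664786}}{2836}$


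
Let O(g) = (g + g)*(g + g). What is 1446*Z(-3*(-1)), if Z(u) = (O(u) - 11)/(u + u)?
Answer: 6025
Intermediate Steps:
O(g) = 4*g**2 (O(g) = (2*g)*(2*g) = 4*g**2)
Z(u) = (-11 + 4*u**2)/(2*u) (Z(u) = (4*u**2 - 11)/(u + u) = (-11 + 4*u**2)/((2*u)) = (-11 + 4*u**2)*(1/(2*u)) = (-11 + 4*u**2)/(2*u))
1446*Z(-3*(-1)) = 1446*(2*(-3*(-1)) - 11/(2*((-3*(-1))))) = 1446*(2*3 - 11/2/3) = 1446*(6 - 11/2*1/3) = 1446*(6 - 11/6) = 1446*(25/6) = 6025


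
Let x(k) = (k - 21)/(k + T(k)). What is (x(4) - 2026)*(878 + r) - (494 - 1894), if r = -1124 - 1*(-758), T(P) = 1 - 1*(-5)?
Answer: -5183912/5 ≈ -1.0368e+6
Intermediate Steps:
T(P) = 6 (T(P) = 1 + 5 = 6)
r = -366 (r = -1124 + 758 = -366)
x(k) = (-21 + k)/(6 + k) (x(k) = (k - 21)/(k + 6) = (-21 + k)/(6 + k))
(x(4) - 2026)*(878 + r) - (494 - 1894) = ((-21 + 4)/(6 + 4) - 2026)*(878 - 366) - (494 - 1894) = (-17/10 - 2026)*512 - 1*(-1400) = ((⅒)*(-17) - 2026)*512 + 1400 = (-17/10 - 2026)*512 + 1400 = -20277/10*512 + 1400 = -5190912/5 + 1400 = -5183912/5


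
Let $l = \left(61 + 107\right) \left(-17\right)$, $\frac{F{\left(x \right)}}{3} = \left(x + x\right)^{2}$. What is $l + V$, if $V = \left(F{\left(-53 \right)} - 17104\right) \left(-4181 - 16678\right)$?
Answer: $-346345692$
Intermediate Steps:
$F{\left(x \right)} = 12 x^{2}$ ($F{\left(x \right)} = 3 \left(x + x\right)^{2} = 3 \left(2 x\right)^{2} = 3 \cdot 4 x^{2} = 12 x^{2}$)
$l = -2856$ ($l = 168 \left(-17\right) = -2856$)
$V = -346342836$ ($V = \left(12 \left(-53\right)^{2} - 17104\right) \left(-4181 - 16678\right) = \left(12 \cdot 2809 - 17104\right) \left(-20859\right) = \left(33708 - 17104\right) \left(-20859\right) = 16604 \left(-20859\right) = -346342836$)
$l + V = -2856 - 346342836 = -346345692$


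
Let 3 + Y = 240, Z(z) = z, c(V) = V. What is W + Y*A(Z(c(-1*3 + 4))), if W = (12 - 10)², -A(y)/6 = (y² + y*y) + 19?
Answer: -29858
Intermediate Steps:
A(y) = -114 - 12*y² (A(y) = -6*((y² + y*y) + 19) = -6*((y² + y²) + 19) = -6*(2*y² + 19) = -6*(19 + 2*y²) = -114 - 12*y²)
W = 4 (W = 2² = 4)
Y = 237 (Y = -3 + 240 = 237)
W + Y*A(Z(c(-1*3 + 4))) = 4 + 237*(-114 - 12*(-1*3 + 4)²) = 4 + 237*(-114 - 12*(-3 + 4)²) = 4 + 237*(-114 - 12*1²) = 4 + 237*(-114 - 12*1) = 4 + 237*(-114 - 12) = 4 + 237*(-126) = 4 - 29862 = -29858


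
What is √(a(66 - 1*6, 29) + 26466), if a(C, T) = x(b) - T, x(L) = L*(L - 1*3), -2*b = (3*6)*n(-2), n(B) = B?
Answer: √26707 ≈ 163.42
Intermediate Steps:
b = 18 (b = -3*6*(-2)/2 = -9*(-2) = -½*(-36) = 18)
x(L) = L*(-3 + L) (x(L) = L*(L - 3) = L*(-3 + L))
a(C, T) = 270 - T (a(C, T) = 18*(-3 + 18) - T = 18*15 - T = 270 - T)
√(a(66 - 1*6, 29) + 26466) = √((270 - 1*29) + 26466) = √((270 - 29) + 26466) = √(241 + 26466) = √26707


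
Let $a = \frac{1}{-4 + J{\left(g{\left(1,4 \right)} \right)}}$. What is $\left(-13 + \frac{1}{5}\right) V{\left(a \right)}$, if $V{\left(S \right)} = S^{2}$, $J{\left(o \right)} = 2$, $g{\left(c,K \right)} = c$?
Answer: $- \frac{16}{5} \approx -3.2$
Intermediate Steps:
$a = - \frac{1}{2}$ ($a = \frac{1}{-4 + 2} = \frac{1}{-2} = - \frac{1}{2} \approx -0.5$)
$\left(-13 + \frac{1}{5}\right) V{\left(a \right)} = \left(-13 + \frac{1}{5}\right) \left(- \frac{1}{2}\right)^{2} = \left(-13 + \frac{1}{5}\right) \frac{1}{4} = \left(- \frac{64}{5}\right) \frac{1}{4} = - \frac{16}{5}$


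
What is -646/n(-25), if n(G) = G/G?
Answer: -646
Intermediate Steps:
n(G) = 1
-646/n(-25) = -646/1 = -646*1 = -646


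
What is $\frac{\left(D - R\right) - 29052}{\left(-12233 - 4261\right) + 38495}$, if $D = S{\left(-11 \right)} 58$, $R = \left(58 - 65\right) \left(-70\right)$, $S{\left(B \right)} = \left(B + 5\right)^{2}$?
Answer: $- \frac{3922}{3143} \approx -1.2479$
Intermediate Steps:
$S{\left(B \right)} = \left(5 + B\right)^{2}$
$R = 490$ ($R = \left(58 - 65\right) \left(-70\right) = \left(-7\right) \left(-70\right) = 490$)
$D = 2088$ ($D = \left(5 - 11\right)^{2} \cdot 58 = \left(-6\right)^{2} \cdot 58 = 36 \cdot 58 = 2088$)
$\frac{\left(D - R\right) - 29052}{\left(-12233 - 4261\right) + 38495} = \frac{\left(2088 - 490\right) - 29052}{\left(-12233 - 4261\right) + 38495} = \frac{\left(2088 - 490\right) - 29052}{-16494 + 38495} = \frac{1598 - 29052}{22001} = \left(-27454\right) \frac{1}{22001} = - \frac{3922}{3143}$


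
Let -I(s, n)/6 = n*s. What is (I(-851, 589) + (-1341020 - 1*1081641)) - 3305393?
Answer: -2720620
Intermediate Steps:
I(s, n) = -6*n*s
(I(-851, 589) + (-1341020 - 1*1081641)) - 3305393 = (-6*589*(-851) + (-1341020 - 1*1081641)) - 3305393 = (3007434 + (-1341020 - 1081641)) - 3305393 = (3007434 - 2422661) - 3305393 = 584773 - 3305393 = -2720620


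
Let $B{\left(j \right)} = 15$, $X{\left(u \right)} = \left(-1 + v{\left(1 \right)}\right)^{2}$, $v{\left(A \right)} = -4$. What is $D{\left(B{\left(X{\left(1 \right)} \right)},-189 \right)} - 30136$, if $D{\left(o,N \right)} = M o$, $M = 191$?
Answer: $-27271$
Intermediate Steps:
$X{\left(u \right)} = 25$ ($X{\left(u \right)} = \left(-1 - 4\right)^{2} = \left(-5\right)^{2} = 25$)
$D{\left(o,N \right)} = 191 o$
$D{\left(B{\left(X{\left(1 \right)} \right)},-189 \right)} - 30136 = 191 \cdot 15 - 30136 = 2865 - 30136 = -27271$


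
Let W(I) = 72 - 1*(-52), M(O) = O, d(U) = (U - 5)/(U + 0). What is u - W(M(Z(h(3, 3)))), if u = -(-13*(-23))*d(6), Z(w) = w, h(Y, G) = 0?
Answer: -1043/6 ≈ -173.83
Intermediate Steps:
d(U) = (-5 + U)/U
W(I) = 124 (W(I) = 72 + 52 = 124)
u = -299/6 (u = -(-13*(-23))*(-5 + 6)/6 = -299*(⅙)*1 = -299/6 ≈ -49.833)
u - W(M(Z(h(3, 3)))) = -299/6 - 1*124 = -299/6 - 124 = -1043/6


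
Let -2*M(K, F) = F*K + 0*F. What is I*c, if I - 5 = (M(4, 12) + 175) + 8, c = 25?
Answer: 4100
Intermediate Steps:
M(K, F) = -F*K/2 (M(K, F) = -(F*K + 0*F)/2 = -(F*K + 0)/2 = -F*K/2)
I = 164 (I = 5 + ((-1/2*12*4 + 175) + 8) = 5 + ((-24 + 175) + 8) = 5 + (151 + 8) = 5 + 159 = 164)
I*c = 164*25 = 4100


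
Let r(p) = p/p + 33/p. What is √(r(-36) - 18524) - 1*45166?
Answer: -45166 + I*√666861/6 ≈ -45166.0 + 136.1*I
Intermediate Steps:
r(p) = 1 + 33/p
√(r(-36) - 18524) - 1*45166 = √((33 - 36)/(-36) - 18524) - 1*45166 = √(-1/36*(-3) - 18524) - 45166 = √(1/12 - 18524) - 45166 = √(-222287/12) - 45166 = I*√666861/6 - 45166 = -45166 + I*√666861/6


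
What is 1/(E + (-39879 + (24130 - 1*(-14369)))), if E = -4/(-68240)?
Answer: -17060/23542799 ≈ -0.00072464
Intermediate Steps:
E = 1/17060 (E = -4*(-1/68240) = 1/17060 ≈ 5.8617e-5)
1/(E + (-39879 + (24130 - 1*(-14369)))) = 1/(1/17060 + (-39879 + (24130 - 1*(-14369)))) = 1/(1/17060 + (-39879 + (24130 + 14369))) = 1/(1/17060 + (-39879 + 38499)) = 1/(1/17060 - 1380) = 1/(-23542799/17060) = -17060/23542799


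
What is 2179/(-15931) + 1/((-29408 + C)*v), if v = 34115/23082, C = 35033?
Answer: -139258523761/1019036371875 ≈ -0.13666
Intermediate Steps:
v = 34115/23082 (v = 34115*(1/23082) = 34115/23082 ≈ 1.4780)
2179/(-15931) + 1/((-29408 + C)*v) = 2179/(-15931) + 1/((-29408 + 35033)*(34115/23082)) = 2179*(-1/15931) + (23082/34115)/5625 = -2179/15931 + (1/5625)*(23082/34115) = -2179/15931 + 7694/63965625 = -139258523761/1019036371875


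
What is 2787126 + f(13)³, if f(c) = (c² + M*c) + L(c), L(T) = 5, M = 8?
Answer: 24272078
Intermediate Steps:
f(c) = 5 + c² + 8*c (f(c) = (c² + 8*c) + 5 = 5 + c² + 8*c)
2787126 + f(13)³ = 2787126 + (5 + 13² + 8*13)³ = 2787126 + (5 + 169 + 104)³ = 2787126 + 278³ = 2787126 + 21484952 = 24272078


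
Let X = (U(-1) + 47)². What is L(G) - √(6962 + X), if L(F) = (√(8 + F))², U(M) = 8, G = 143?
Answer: 151 - √9987 ≈ 51.065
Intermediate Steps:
X = 3025 (X = (8 + 47)² = 55² = 3025)
L(F) = 8 + F
L(G) - √(6962 + X) = (8 + 143) - √(6962 + 3025) = 151 - √9987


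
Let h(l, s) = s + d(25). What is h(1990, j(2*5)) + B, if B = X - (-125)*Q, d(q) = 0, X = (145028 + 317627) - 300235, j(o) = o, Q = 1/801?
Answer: 130106555/801 ≈ 1.6243e+5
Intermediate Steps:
Q = 1/801 ≈ 0.0012484
X = 162420 (X = 462655 - 300235 = 162420)
h(l, s) = s (h(l, s) = s + 0 = s)
B = 130098545/801 (B = 162420 - (-125)/801 = 162420 - 1*(-125/801) = 162420 + 125/801 = 130098545/801 ≈ 1.6242e+5)
h(1990, j(2*5)) + B = 2*5 + 130098545/801 = 10 + 130098545/801 = 130106555/801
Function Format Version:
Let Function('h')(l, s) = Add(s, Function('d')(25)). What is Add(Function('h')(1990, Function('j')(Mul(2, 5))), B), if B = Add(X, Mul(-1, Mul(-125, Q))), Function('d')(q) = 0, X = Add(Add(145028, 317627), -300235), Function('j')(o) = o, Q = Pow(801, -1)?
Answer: Rational(130106555, 801) ≈ 1.6243e+5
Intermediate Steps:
Q = Rational(1, 801) ≈ 0.0012484
X = 162420 (X = Add(462655, -300235) = 162420)
Function('h')(l, s) = s (Function('h')(l, s) = Add(s, 0) = s)
B = Rational(130098545, 801) (B = Add(162420, Mul(-1, Mul(-125, Rational(1, 801)))) = Add(162420, Mul(-1, Rational(-125, 801))) = Add(162420, Rational(125, 801)) = Rational(130098545, 801) ≈ 1.6242e+5)
Add(Function('h')(1990, Function('j')(Mul(2, 5))), B) = Add(Mul(2, 5), Rational(130098545, 801)) = Add(10, Rational(130098545, 801)) = Rational(130106555, 801)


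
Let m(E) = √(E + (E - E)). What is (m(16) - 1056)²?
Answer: 1106704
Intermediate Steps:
m(E) = √E (m(E) = √(E + 0) = √E)
(m(16) - 1056)² = (√16 - 1056)² = (4 - 1056)² = (-1052)² = 1106704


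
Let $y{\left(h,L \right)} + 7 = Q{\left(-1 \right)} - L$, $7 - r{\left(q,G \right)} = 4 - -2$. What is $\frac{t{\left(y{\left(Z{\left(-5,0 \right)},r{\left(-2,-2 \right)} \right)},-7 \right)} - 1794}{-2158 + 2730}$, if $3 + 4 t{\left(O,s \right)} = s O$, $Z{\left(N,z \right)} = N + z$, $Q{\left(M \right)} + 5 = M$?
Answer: $- \frac{7081}{2288} \approx -3.0948$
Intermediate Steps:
$Q{\left(M \right)} = -5 + M$
$r{\left(q,G \right)} = 1$ ($r{\left(q,G \right)} = 7 - \left(4 - -2\right) = 7 - \left(4 + 2\right) = 7 - 6 = 1$)
$y{\left(h,L \right)} = -13 - L$ ($y{\left(h,L \right)} = -7 - \left(6 + L\right) = -13 - L$)
$t{\left(O,s \right)} = - \frac{3}{4} + \frac{O s}{4}$ ($t{\left(O,s \right)} = - \frac{3}{4} + \frac{s O}{4} = - \frac{3}{4} + \frac{O s}{4}$)
$\frac{t{\left(y{\left(Z{\left(-5,0 \right)},r{\left(-2,-2 \right)} \right)},-7 \right)} - 1794}{-2158 + 2730} = \frac{\left(- \frac{3}{4} + \frac{1}{4} \left(-13 - 1\right) \left(-7\right)\right) - 1794}{-2158 + 2730} = \frac{\left(- \frac{3}{4} + \frac{1}{4} \left(-13 - 1\right) \left(-7\right)\right) - 1794}{572} = \left(\left(- \frac{3}{4} + \frac{1}{4} \left(-14\right) \left(-7\right)\right) - 1794\right) \frac{1}{572} = \left(\left(- \frac{3}{4} + \frac{49}{2}\right) - 1794\right) \frac{1}{572} = \left(\frac{95}{4} - 1794\right) \frac{1}{572} = \left(- \frac{7081}{4}\right) \frac{1}{572} = - \frac{7081}{2288}$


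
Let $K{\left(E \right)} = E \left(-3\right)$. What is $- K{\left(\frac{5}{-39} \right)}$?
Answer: $- \frac{5}{13} \approx -0.38462$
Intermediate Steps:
$K{\left(E \right)} = - 3 E$
$- K{\left(\frac{5}{-39} \right)} = - \left(-3\right) \frac{5}{-39} = - \left(-3\right) 5 \left(- \frac{1}{39}\right) = - \frac{\left(-3\right) \left(-5\right)}{39} = \left(-1\right) \frac{5}{13} = - \frac{5}{13}$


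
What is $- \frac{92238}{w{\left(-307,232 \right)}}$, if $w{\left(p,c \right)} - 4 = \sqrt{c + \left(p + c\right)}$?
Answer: $\frac{122984}{47} - \frac{30746 \sqrt{157}}{47} \approx -5580.0$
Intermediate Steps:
$w{\left(p,c \right)} = 4 + \sqrt{p + 2 c}$ ($w{\left(p,c \right)} = 4 + \sqrt{c + \left(p + c\right)} = 4 + \sqrt{c + \left(c + p\right)} = 4 + \sqrt{p + 2 c}$)
$- \frac{92238}{w{\left(-307,232 \right)}} = - \frac{92238}{4 + \sqrt{-307 + 2 \cdot 232}} = - \frac{92238}{4 + \sqrt{-307 + 464}} = - \frac{92238}{4 + \sqrt{157}}$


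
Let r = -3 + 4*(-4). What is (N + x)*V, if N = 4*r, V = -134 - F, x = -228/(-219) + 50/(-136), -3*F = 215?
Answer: 4113131/876 ≈ 4695.4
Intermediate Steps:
F = -215/3 (F = -1/3*215 = -215/3 ≈ -71.667)
x = 3343/4964 (x = -228*(-1/219) + 50*(-1/136) = 76/73 - 25/68 = 3343/4964 ≈ 0.67345)
r = -19 (r = -3 - 16 = -19)
V = -187/3 (V = -134 - 1*(-215/3) = -134 + 215/3 = -187/3 ≈ -62.333)
N = -76 (N = 4*(-19) = -76)
(N + x)*V = (-76 + 3343/4964)*(-187/3) = -373921/4964*(-187/3) = 4113131/876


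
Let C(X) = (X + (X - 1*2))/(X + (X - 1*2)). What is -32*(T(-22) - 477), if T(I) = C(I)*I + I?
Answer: 16672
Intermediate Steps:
C(X) = 1 (C(X) = (X + (X - 2))/(X + (X - 2)) = (X + (-2 + X))/(X + (-2 + X)) = (-2 + 2*X)/(-2 + 2*X) = 1)
T(I) = 2*I (T(I) = 1*I + I = I + I = 2*I)
-32*(T(-22) - 477) = -32*(2*(-22) - 477) = -32*(-44 - 477) = -32*(-521) = 16672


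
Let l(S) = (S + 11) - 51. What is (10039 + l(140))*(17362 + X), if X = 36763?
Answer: 548773375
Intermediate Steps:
l(S) = -40 + S (l(S) = (11 + S) - 51 = -40 + S)
(10039 + l(140))*(17362 + X) = (10039 + (-40 + 140))*(17362 + 36763) = (10039 + 100)*54125 = 10139*54125 = 548773375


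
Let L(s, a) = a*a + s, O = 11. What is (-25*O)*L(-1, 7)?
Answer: -13200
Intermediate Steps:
L(s, a) = s + a**2 (L(s, a) = a**2 + s = s + a**2)
(-25*O)*L(-1, 7) = (-25*11)*(-1 + 7**2) = -275*(-1 + 49) = -275*48 = -13200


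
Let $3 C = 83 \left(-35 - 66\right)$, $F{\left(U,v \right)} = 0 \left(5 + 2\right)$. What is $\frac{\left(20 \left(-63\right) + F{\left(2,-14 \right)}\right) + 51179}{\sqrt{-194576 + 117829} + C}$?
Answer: $- \frac{1255412931}{70965412} - \frac{449271 i \sqrt{76747}}{70965412} \approx -17.69 - 1.7538 i$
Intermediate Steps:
$F{\left(U,v \right)} = 0$ ($F{\left(U,v \right)} = 0 \cdot 7 = 0$)
$C = - \frac{8383}{3}$ ($C = \frac{83 \left(-35 - 66\right)}{3} = \frac{83 \left(-101\right)}{3} = \frac{1}{3} \left(-8383\right) = - \frac{8383}{3} \approx -2794.3$)
$\frac{\left(20 \left(-63\right) + F{\left(2,-14 \right)}\right) + 51179}{\sqrt{-194576 + 117829} + C} = \frac{\left(20 \left(-63\right) + 0\right) + 51179}{\sqrt{-194576 + 117829} - \frac{8383}{3}} = \frac{\left(-1260 + 0\right) + 51179}{\sqrt{-76747} - \frac{8383}{3}} = \frac{-1260 + 51179}{i \sqrt{76747} - \frac{8383}{3}} = \frac{49919}{- \frac{8383}{3} + i \sqrt{76747}}$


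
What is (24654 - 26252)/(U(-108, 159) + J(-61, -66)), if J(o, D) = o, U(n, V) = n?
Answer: 1598/169 ≈ 9.4556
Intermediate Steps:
(24654 - 26252)/(U(-108, 159) + J(-61, -66)) = (24654 - 26252)/(-108 - 61) = -1598/(-169) = -1598*(-1/169) = 1598/169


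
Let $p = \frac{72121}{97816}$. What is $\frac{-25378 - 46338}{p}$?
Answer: $- \frac{7014972256}{72121} \approx -97267.0$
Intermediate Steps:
$p = \frac{72121}{97816}$ ($p = 72121 \cdot \frac{1}{97816} = \frac{72121}{97816} \approx 0.73731$)
$\frac{-25378 - 46338}{p} = \frac{-25378 - 46338}{\frac{72121}{97816}} = \left(-25378 - 46338\right) \frac{97816}{72121} = \left(-71716\right) \frac{97816}{72121} = - \frac{7014972256}{72121}$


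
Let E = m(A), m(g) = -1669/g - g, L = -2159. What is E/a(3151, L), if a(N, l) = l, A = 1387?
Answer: 1925438/2994533 ≈ 0.64298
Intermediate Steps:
m(g) = -g - 1669/g
E = -1925438/1387 (E = -1*1387 - 1669/1387 = -1387 - 1669*1/1387 = -1387 - 1669/1387 = -1925438/1387 ≈ -1388.2)
E/a(3151, L) = -1925438/1387/(-2159) = -1925438/1387*(-1/2159) = 1925438/2994533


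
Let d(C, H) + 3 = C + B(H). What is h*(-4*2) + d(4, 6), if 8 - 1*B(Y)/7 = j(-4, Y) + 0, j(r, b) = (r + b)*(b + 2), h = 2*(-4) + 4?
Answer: -23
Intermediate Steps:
h = -4 (h = -8 + 4 = -4)
j(r, b) = (2 + b)*(b + r) (j(r, b) = (b + r)*(2 + b) = (2 + b)*(b + r))
B(Y) = 112 - 7*Y² + 14*Y (B(Y) = 56 - 7*((Y² + 2*Y + 2*(-4) + Y*(-4)) + 0) = 56 - 7*((Y² + 2*Y - 8 - 4*Y) + 0) = 56 - 7*((-8 + Y² - 2*Y) + 0) = 56 - 7*(-8 + Y² - 2*Y) = 56 + (56 - 7*Y² + 14*Y) = 112 - 7*Y² + 14*Y)
d(C, H) = 109 + C - 7*H² + 14*H (d(C, H) = -3 + (C + (112 - 7*H² + 14*H)) = -3 + (112 + C - 7*H² + 14*H) = 109 + C - 7*H² + 14*H)
h*(-4*2) + d(4, 6) = -(-16)*2 + (109 + 4 - 7*6² + 14*6) = -4*(-8) + (109 + 4 - 7*36 + 84) = 32 + (109 + 4 - 252 + 84) = 32 - 55 = -23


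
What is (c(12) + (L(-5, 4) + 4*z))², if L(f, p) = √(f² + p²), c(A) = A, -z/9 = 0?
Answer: (12 + √41)² ≈ 338.67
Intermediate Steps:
z = 0 (z = -9*0 = 0)
(c(12) + (L(-5, 4) + 4*z))² = (12 + (√((-5)² + 4²) + 4*0))² = (12 + (√(25 + 16) + 0))² = (12 + (√41 + 0))² = (12 + √41)²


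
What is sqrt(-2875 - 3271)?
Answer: I*sqrt(6146) ≈ 78.396*I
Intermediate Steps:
sqrt(-2875 - 3271) = sqrt(-6146) = I*sqrt(6146)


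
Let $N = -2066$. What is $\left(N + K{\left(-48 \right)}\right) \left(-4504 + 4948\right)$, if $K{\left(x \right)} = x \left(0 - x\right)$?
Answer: $-1940280$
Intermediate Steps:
$K{\left(x \right)} = - x^{2}$ ($K{\left(x \right)} = x \left(- x\right) = - x^{2}$)
$\left(N + K{\left(-48 \right)}\right) \left(-4504 + 4948\right) = \left(-2066 - \left(-48\right)^{2}\right) \left(-4504 + 4948\right) = \left(-2066 - 2304\right) 444 = \left(-4370\right) 444 = -1940280$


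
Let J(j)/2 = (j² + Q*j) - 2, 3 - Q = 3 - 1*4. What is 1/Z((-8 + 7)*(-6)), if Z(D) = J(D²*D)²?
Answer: 1/9031841296 ≈ 1.1072e-10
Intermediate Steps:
Q = 4 (Q = 3 - (3 - 1*4) = 3 - (3 - 4) = 3 - 1*(-1) = 3 + 1 = 4)
J(j) = -4 + 2*j² + 8*j (J(j) = 2*((j² + 4*j) - 2) = 2*(-2 + j² + 4*j) = -4 + 2*j² + 8*j)
Z(D) = (-4 + 2*D⁶ + 8*D³)² (Z(D) = (-4 + 2*(D²*D)² + 8*(D²*D))² = (-4 + 2*(D³)² + 8*D³)² = (-4 + 2*D⁶ + 8*D³)²)
1/Z((-8 + 7)*(-6)) = 1/(4*(-2 + ((-8 + 7)*(-6))⁶ + 4*((-8 + 7)*(-6))³)²) = 1/(4*(-2 + (-1*(-6))⁶ + 4*(-1*(-6))³)²) = 1/(4*(-2 + 6⁶ + 4*6³)²) = 1/(4*(-2 + 46656 + 4*216)²) = 1/(4*(-2 + 46656 + 864)²) = 1/(4*47518²) = 1/(4*2257960324) = 1/9031841296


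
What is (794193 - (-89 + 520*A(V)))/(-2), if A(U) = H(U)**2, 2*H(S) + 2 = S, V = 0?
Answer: -396881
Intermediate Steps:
H(S) = -1 + S/2
A(U) = (-1 + U/2)**2
(794193 - (-89 + 520*A(V)))/(-2) = (794193 - (-89 + 520*((-2 + 0)**2/4)))/(-2) = (794193 - (-89 + 520*((1/4)*(-2)**2)))*(-1/2) = (794193 - (-89 + 520*((1/4)*4)))*(-1/2) = (794193 - (-89 + 520*1))*(-1/2) = (794193 - (-89 + 520))*(-1/2) = (794193 - 1*431)*(-1/2) = (794193 - 431)*(-1/2) = 793762*(-1/2) = -396881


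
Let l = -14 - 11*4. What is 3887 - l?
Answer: 3945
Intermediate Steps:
l = -58 (l = -14 - 44 = -58)
3887 - l = 3887 - 1*(-58) = 3887 + 58 = 3945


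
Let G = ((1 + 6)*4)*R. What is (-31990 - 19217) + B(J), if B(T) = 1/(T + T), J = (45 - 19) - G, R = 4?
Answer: -8807605/172 ≈ -51207.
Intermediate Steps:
G = 112 (G = ((1 + 6)*4)*4 = (7*4)*4 = 28*4 = 112)
J = -86 (J = (45 - 19) - 1*112 = 26 - 112 = -86)
B(T) = 1/(2*T)
(-31990 - 19217) + B(J) = (-31990 - 19217) + (1/2)/(-86) = -51207 + (1/2)*(-1/86) = -51207 - 1/172 = -8807605/172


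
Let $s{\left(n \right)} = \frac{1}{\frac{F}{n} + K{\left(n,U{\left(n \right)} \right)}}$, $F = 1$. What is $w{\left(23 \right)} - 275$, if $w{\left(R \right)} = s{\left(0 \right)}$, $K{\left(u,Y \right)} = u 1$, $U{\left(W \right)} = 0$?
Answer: $-275$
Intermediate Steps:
$K{\left(u,Y \right)} = u$
$s{\left(n \right)} = \frac{1}{n + \frac{1}{n}}$ ($s{\left(n \right)} = \frac{1}{1 \frac{1}{n} + n} = \frac{1}{\frac{1}{n} + n} = \frac{1}{n + \frac{1}{n}}$)
$w{\left(R \right)} = 0$ ($w{\left(R \right)} = \frac{0}{1 + 0^{2}} = \frac{0}{1 + 0} = \frac{0}{1} = 0 \cdot 1 = 0$)
$w{\left(23 \right)} - 275 = 0 - 275 = -275$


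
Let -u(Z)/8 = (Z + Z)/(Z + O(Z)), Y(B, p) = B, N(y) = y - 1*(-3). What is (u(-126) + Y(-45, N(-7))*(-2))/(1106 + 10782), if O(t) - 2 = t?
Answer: 5121/743000 ≈ 0.0068923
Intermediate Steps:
N(y) = 3 + y (N(y) = y + 3 = 3 + y)
O(t) = 2 + t
u(Z) = -16*Z/(2 + 2*Z) (u(Z) = -8*(Z + Z)/(Z + (2 + Z)) = -8*2*Z/(2 + 2*Z) = -16*Z/(2 + 2*Z))
(u(-126) + Y(-45, N(-7))*(-2))/(1106 + 10782) = (-8*(-126)/(1 - 126) - 45*(-2))/(1106 + 10782) = (-8*(-126)/(-125) + 90)/11888 = (-8*(-126)*(-1/125) + 90)*(1/11888) = (-1008/125 + 90)*(1/11888) = (10242/125)*(1/11888) = 5121/743000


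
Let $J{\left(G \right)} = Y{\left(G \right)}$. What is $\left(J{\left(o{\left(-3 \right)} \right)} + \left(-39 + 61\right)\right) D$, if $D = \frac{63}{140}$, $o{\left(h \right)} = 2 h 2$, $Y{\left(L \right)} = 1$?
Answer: $\frac{207}{20} \approx 10.35$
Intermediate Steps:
$o{\left(h \right)} = 4 h$
$J{\left(G \right)} = 1$
$D = \frac{9}{20}$ ($D = 63 \cdot \frac{1}{140} = \frac{9}{20} \approx 0.45$)
$\left(J{\left(o{\left(-3 \right)} \right)} + \left(-39 + 61\right)\right) D = \left(1 + \left(-39 + 61\right)\right) \frac{9}{20} = \left(1 + 22\right) \frac{9}{20} = 23 \cdot \frac{9}{20} = \frac{207}{20}$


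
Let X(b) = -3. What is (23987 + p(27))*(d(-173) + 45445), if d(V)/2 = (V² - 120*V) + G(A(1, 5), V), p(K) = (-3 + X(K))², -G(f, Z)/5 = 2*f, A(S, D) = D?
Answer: 3524726629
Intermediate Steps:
G(f, Z) = -10*f
p(K) = 36 (p(K) = (-3 - 3)² = (-6)² = 36)
d(V) = -100 - 240*V + 2*V² (d(V) = 2*((V² - 120*V) - 10*5) = 2*((V² - 120*V) - 50) = 2*(-50 + V² - 120*V) = -100 - 240*V + 2*V²)
(23987 + p(27))*(d(-173) + 45445) = (23987 + 36)*((-100 - 240*(-173) + 2*(-173)²) + 45445) = 24023*((-100 + 41520 + 2*29929) + 45445) = 24023*((-100 + 41520 + 59858) + 45445) = 24023*(101278 + 45445) = 24023*146723 = 3524726629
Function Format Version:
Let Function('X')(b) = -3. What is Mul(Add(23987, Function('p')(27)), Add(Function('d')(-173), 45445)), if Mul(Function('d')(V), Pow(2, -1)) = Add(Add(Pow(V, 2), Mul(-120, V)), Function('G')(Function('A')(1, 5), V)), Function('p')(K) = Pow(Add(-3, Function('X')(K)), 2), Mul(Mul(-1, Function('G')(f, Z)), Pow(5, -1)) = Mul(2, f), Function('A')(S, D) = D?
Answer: 3524726629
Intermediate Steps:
Function('G')(f, Z) = Mul(-10, f) (Function('G')(f, Z) = Mul(-5, Mul(2, f)) = Mul(-10, f))
Function('p')(K) = 36 (Function('p')(K) = Pow(Add(-3, -3), 2) = Pow(-6, 2) = 36)
Function('d')(V) = Add(-100, Mul(-240, V), Mul(2, Pow(V, 2))) (Function('d')(V) = Mul(2, Add(Add(Pow(V, 2), Mul(-120, V)), Mul(-10, 5))) = Mul(2, Add(Add(Pow(V, 2), Mul(-120, V)), -50)) = Mul(2, Add(-50, Pow(V, 2), Mul(-120, V))) = Add(-100, Mul(-240, V), Mul(2, Pow(V, 2))))
Mul(Add(23987, Function('p')(27)), Add(Function('d')(-173), 45445)) = Mul(Add(23987, 36), Add(Add(-100, Mul(-240, -173), Mul(2, Pow(-173, 2))), 45445)) = Mul(24023, Add(Add(-100, 41520, Mul(2, 29929)), 45445)) = Mul(24023, Add(Add(-100, 41520, 59858), 45445)) = Mul(24023, Add(101278, 45445)) = Mul(24023, 146723) = 3524726629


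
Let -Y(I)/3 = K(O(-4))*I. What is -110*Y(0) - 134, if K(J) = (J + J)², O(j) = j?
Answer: -134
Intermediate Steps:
K(J) = 4*J² (K(J) = (2*J)² = 4*J²)
Y(I) = -192*I (Y(I) = -3*4*(-4)²*I = -3*4*16*I = -192*I)
-110*Y(0) - 134 = -(-21120)*0 - 134 = -110*0 - 134 = 0 - 134 = -134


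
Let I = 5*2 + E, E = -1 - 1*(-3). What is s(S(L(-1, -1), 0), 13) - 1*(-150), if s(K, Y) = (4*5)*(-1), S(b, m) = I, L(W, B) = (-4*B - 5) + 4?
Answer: 130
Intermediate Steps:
E = 2 (E = -1 + 3 = 2)
L(W, B) = -1 - 4*B (L(W, B) = (-5 - 4*B) + 4 = -1 - 4*B)
I = 12 (I = 5*2 + 2 = 10 + 2 = 12)
S(b, m) = 12
s(K, Y) = -20 (s(K, Y) = 20*(-1) = -20)
s(S(L(-1, -1), 0), 13) - 1*(-150) = -20 - 1*(-150) = -20 + 150 = 130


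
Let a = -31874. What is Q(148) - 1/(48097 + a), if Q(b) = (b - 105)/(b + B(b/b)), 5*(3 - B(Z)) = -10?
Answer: 697436/2482119 ≈ 0.28098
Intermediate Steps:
B(Z) = 5 (B(Z) = 3 - ⅕*(-10) = 3 + 2 = 5)
Q(b) = (-105 + b)/(5 + b) (Q(b) = (b - 105)/(b + 5) = (-105 + b)/(5 + b))
Q(148) - 1/(48097 + a) = (-105 + 148)/(5 + 148) - 1/(48097 - 31874) = 43/153 - 1/16223 = 697436/2482119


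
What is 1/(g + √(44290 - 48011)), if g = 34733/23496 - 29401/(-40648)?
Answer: 7844343474263340/13275511592961497449 - 217348226355666384*I/13275511592961497449 ≈ 0.00059089 - 0.016372*I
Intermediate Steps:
g = 131414555/59691588 (g = 34733*(1/23496) - 29401*(-1/40648) = 34733/23496 + 29401/40648 = 131414555/59691588 ≈ 2.2016)
1/(g + √(44290 - 48011)) = 1/(131414555/59691588 + √(44290 - 48011)) = 1/(131414555/59691588 + √(-3721)) = 1/(131414555/59691588 + 61*I) = 3563085677961744*(131414555/59691588 - 61*I)/13275511592961497449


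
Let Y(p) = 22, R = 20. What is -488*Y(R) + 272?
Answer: -10464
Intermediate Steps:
-488*Y(R) + 272 = -488*22 + 272 = -10736 + 272 = -10464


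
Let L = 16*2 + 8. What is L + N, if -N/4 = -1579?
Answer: 6356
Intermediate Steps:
N = 6316 (N = -4*(-1579) = 6316)
L = 40 (L = 32 + 8 = 40)
L + N = 40 + 6316 = 6356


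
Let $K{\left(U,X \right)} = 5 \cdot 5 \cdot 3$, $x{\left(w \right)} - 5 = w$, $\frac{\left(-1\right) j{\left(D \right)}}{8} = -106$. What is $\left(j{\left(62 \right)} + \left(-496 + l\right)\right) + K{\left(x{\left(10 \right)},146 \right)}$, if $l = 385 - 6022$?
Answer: $-5210$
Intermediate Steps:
$j{\left(D \right)} = 848$ ($j{\left(D \right)} = \left(-8\right) \left(-106\right) = 848$)
$l = -5637$ ($l = 385 - 6022 = -5637$)
$x{\left(w \right)} = 5 + w$
$K{\left(U,X \right)} = 75$ ($K{\left(U,X \right)} = 25 \cdot 3 = 75$)
$\left(j{\left(62 \right)} + \left(-496 + l\right)\right) + K{\left(x{\left(10 \right)},146 \right)} = \left(848 - 6133\right) + 75 = -5285 + 75 = -5210$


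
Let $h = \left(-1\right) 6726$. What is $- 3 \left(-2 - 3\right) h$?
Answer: $-100890$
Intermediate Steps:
$h = -6726$
$- 3 \left(-2 - 3\right) h = - 3 \left(-2 - 3\right) \left(-6726\right) = \left(-3\right) \left(-5\right) \left(-6726\right) = 15 \left(-6726\right) = -100890$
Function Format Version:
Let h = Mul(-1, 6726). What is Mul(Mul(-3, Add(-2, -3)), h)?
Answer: -100890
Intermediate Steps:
h = -6726
Mul(Mul(-3, Add(-2, -3)), h) = Mul(Mul(-3, Add(-2, -3)), -6726) = Mul(Mul(-3, -5), -6726) = Mul(15, -6726) = -100890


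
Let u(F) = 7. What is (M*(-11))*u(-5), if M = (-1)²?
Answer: -77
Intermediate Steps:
M = 1
(M*(-11))*u(-5) = (1*(-11))*7 = -11*7 = -77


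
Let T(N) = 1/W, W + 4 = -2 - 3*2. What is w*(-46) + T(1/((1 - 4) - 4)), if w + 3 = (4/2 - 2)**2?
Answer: 1655/12 ≈ 137.92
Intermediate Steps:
W = -12 (W = -4 + (-2 - 3*2) = -4 + (-2 - 1*6) = -4 + (-2 - 6) = -4 - 8 = -12)
w = -3 (w = -3 + (4/2 - 2)**2 = -3 + (4*(1/2) - 2)**2 = -3 + (2 - 2)**2 = -3 + 0**2 = -3 + 0 = -3)
T(N) = -1/12 (T(N) = 1/(-12) = -1/12)
w*(-46) + T(1/((1 - 4) - 4)) = -3*(-46) - 1/12 = 138 - 1/12 = 1655/12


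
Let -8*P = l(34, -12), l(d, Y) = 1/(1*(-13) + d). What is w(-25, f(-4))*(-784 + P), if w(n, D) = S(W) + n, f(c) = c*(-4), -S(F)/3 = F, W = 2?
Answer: 4083103/168 ≈ 24304.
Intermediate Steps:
S(F) = -3*F
f(c) = -4*c
l(d, Y) = 1/(-13 + d)
P = -1/168 (P = -1/(8*(-13 + 34)) = -1/8/21 = -1/8*1/21 = -1/168 ≈ -0.0059524)
w(n, D) = -6 + n (w(n, D) = -3*2 + n = -6 + n)
w(-25, f(-4))*(-784 + P) = (-6 - 25)*(-784 - 1/168) = -31*(-131713/168) = 4083103/168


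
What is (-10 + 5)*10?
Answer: -50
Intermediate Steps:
(-10 + 5)*10 = -5*10 = -50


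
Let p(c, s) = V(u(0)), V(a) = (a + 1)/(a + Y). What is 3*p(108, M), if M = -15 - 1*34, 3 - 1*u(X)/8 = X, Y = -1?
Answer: 75/23 ≈ 3.2609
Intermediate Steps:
u(X) = 24 - 8*X
V(a) = (1 + a)/(-1 + a) (V(a) = (a + 1)/(a - 1) = (1 + a)/(-1 + a))
M = -49 (M = -15 - 34 = -49)
p(c, s) = 25/23 (p(c, s) = (1 + (24 - 8*0))/(-1 + (24 - 8*0)) = (1 + (24 + 0))/(-1 + (24 + 0)) = (1 + 24)/(-1 + 24) = 25/23)
3*p(108, M) = 3*(25/23) = 75/23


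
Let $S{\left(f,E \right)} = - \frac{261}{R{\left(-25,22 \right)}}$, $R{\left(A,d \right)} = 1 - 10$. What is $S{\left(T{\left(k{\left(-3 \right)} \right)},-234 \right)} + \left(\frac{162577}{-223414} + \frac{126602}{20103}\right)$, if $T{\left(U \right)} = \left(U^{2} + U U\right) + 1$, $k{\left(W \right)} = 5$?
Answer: $\frac{155263831415}{4491291642} \approx 34.57$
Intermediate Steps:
$R{\left(A,d \right)} = -9$
$T{\left(U \right)} = 1 + 2 U^{2}$ ($T{\left(U \right)} = \left(U^{2} + U^{2}\right) + 1 = 2 U^{2} + 1 = 1 + 2 U^{2}$)
$S{\left(f,E \right)} = 29$ ($S{\left(f,E \right)} = - \frac{261}{-9} = \left(-261\right) \left(- \frac{1}{9}\right) = 29$)
$S{\left(T{\left(k{\left(-3 \right)} \right)},-234 \right)} + \left(\frac{162577}{-223414} + \frac{126602}{20103}\right) = 29 + \left(\frac{162577}{-223414} + \frac{126602}{20103}\right) = 29 + \left(162577 \left(- \frac{1}{223414}\right) + 126602 \cdot \frac{1}{20103}\right) = 29 + \left(- \frac{162577}{223414} + \frac{126602}{20103}\right) = 29 + \frac{25016373797}{4491291642} = \frac{155263831415}{4491291642}$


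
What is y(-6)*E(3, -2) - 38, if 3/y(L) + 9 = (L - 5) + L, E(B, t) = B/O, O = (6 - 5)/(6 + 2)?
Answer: -530/13 ≈ -40.769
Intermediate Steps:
O = ⅛ (O = 1/8 = 1*(⅛) = ⅛ ≈ 0.12500)
E(B, t) = 8*B (E(B, t) = B/(⅛) = B*8 = 8*B)
y(L) = 3/(-14 + 2*L) (y(L) = 3/(-9 + ((L - 5) + L)) = 3/(-9 + ((-5 + L) + L)) = 3/(-9 + (-5 + 2*L)) = 3/(-14 + 2*L))
y(-6)*E(3, -2) - 38 = (3/(2*(-7 - 6)))*(8*3) - 38 = ((3/2)/(-13))*24 - 38 = ((3/2)*(-1/13))*24 - 38 = -3/26*24 - 38 = -36/13 - 38 = -530/13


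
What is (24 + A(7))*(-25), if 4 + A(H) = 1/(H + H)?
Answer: -7025/14 ≈ -501.79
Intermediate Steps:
A(H) = -4 + 1/(2*H) (A(H) = -4 + 1/(H + H) = -4 + 1/(2*H))
(24 + A(7))*(-25) = (24 + (-4 + (½)/7))*(-25) = (24 + (-4 + (½)*(⅐)))*(-25) = (24 + (-4 + 1/14))*(-25) = (24 - 55/14)*(-25) = (281/14)*(-25) = -7025/14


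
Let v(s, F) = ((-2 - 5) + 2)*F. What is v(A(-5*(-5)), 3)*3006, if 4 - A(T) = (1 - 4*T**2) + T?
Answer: -45090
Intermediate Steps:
A(T) = 3 - T + 4*T**2 (A(T) = 4 - ((1 - 4*T**2) + T) = 4 - (1 + T - 4*T**2) = 4 + (-1 - T + 4*T**2) = 3 - T + 4*T**2)
v(s, F) = -5*F (v(s, F) = (-7 + 2)*F = -5*F)
v(A(-5*(-5)), 3)*3006 = -5*3*3006 = -15*3006 = -45090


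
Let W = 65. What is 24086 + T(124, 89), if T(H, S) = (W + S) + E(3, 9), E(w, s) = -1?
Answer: 24239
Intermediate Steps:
T(H, S) = 64 + S (T(H, S) = (65 + S) - 1 = 64 + S)
24086 + T(124, 89) = 24086 + (64 + 89) = 24086 + 153 = 24239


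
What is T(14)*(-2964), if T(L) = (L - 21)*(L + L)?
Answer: 580944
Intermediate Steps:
T(L) = 2*L*(-21 + L) (T(L) = (-21 + L)*(2*L) = 2*L*(-21 + L))
T(14)*(-2964) = (2*14*(-21 + 14))*(-2964) = (2*14*(-7))*(-2964) = -196*(-2964) = 580944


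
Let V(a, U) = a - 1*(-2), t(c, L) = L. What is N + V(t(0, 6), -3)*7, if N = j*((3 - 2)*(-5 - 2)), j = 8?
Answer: 0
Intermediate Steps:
V(a, U) = 2 + a (V(a, U) = a + 2 = 2 + a)
N = -56 (N = 8*((3 - 2)*(-5 - 2)) = 8*(1*(-7)) = 8*(-7) = -56)
N + V(t(0, 6), -3)*7 = -56 + (2 + 6)*7 = -56 + 8*7 = -56 + 56 = 0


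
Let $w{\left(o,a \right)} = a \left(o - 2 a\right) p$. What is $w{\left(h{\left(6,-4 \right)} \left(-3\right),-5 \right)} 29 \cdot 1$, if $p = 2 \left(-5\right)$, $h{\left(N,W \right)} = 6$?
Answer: $-11600$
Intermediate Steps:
$p = -10$
$w{\left(o,a \right)} = - 10 a \left(o - 2 a\right)$ ($w{\left(o,a \right)} = a \left(o - 2 a\right) \left(-10\right) = - 10 a \left(o - 2 a\right)$)
$w{\left(h{\left(6,-4 \right)} \left(-3\right),-5 \right)} 29 \cdot 1 = 10 \left(-5\right) \left(- 6 \left(-3\right) + 2 \left(-5\right)\right) 29 \cdot 1 = 10 \left(-5\right) \left(\left(-1\right) \left(-18\right) - 10\right) 29 \cdot 1 = 10 \left(-5\right) \left(18 - 10\right) 29 \cdot 1 = 10 \left(-5\right) 8 \cdot 29 \cdot 1 = \left(-400\right) 29 \cdot 1 = \left(-11600\right) 1 = -11600$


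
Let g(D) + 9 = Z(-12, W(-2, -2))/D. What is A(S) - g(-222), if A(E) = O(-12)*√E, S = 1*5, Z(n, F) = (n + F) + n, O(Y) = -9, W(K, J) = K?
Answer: 986/111 - 9*√5 ≈ -11.242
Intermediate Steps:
Z(n, F) = F + 2*n (Z(n, F) = (F + n) + n = F + 2*n)
S = 5
A(E) = -9*√E
g(D) = -9 - 26/D (g(D) = -9 + (-2 + 2*(-12))/D = -9 + (-2 - 24)/D = -9 - 26/D)
A(S) - g(-222) = -9*√5 - (-9 - 26/(-222)) = -9*√5 - (-9 - 26*(-1/222)) = -9*√5 - (-9 + 13/111) = -9*√5 - 1*(-986/111) = -9*√5 + 986/111 = 986/111 - 9*√5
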